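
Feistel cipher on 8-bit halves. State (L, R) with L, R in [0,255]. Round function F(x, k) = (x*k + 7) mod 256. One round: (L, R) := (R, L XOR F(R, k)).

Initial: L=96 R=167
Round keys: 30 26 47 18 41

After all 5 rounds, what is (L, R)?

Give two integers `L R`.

Round 1 (k=30): L=167 R=249
Round 2 (k=26): L=249 R=246
Round 3 (k=47): L=246 R=200
Round 4 (k=18): L=200 R=225
Round 5 (k=41): L=225 R=216

Answer: 225 216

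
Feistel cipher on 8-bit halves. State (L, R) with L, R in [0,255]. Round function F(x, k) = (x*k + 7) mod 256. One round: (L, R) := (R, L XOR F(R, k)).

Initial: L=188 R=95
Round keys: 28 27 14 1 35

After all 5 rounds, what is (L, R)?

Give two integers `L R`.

Round 1 (k=28): L=95 R=215
Round 2 (k=27): L=215 R=235
Round 3 (k=14): L=235 R=54
Round 4 (k=1): L=54 R=214
Round 5 (k=35): L=214 R=127

Answer: 214 127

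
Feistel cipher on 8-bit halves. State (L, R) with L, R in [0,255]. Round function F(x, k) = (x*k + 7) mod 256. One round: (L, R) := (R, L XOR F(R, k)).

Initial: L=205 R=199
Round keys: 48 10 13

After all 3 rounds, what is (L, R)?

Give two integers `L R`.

Answer: 204 249

Derivation:
Round 1 (k=48): L=199 R=154
Round 2 (k=10): L=154 R=204
Round 3 (k=13): L=204 R=249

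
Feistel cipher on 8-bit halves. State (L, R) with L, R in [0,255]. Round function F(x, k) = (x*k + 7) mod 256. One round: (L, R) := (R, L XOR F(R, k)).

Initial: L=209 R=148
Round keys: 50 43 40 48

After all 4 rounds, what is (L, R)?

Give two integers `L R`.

Round 1 (k=50): L=148 R=62
Round 2 (k=43): L=62 R=229
Round 3 (k=40): L=229 R=241
Round 4 (k=48): L=241 R=210

Answer: 241 210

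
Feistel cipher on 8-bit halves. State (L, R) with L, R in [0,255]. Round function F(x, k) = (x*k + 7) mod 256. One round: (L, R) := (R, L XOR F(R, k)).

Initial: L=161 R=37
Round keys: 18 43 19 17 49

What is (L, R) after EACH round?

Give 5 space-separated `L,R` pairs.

Round 1 (k=18): L=37 R=0
Round 2 (k=43): L=0 R=34
Round 3 (k=19): L=34 R=141
Round 4 (k=17): L=141 R=70
Round 5 (k=49): L=70 R=224

Answer: 37,0 0,34 34,141 141,70 70,224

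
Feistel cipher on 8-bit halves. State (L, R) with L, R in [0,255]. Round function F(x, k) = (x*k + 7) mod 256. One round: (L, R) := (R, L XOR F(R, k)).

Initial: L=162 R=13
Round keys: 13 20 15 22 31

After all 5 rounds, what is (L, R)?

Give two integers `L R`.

Round 1 (k=13): L=13 R=18
Round 2 (k=20): L=18 R=98
Round 3 (k=15): L=98 R=215
Round 4 (k=22): L=215 R=227
Round 5 (k=31): L=227 R=83

Answer: 227 83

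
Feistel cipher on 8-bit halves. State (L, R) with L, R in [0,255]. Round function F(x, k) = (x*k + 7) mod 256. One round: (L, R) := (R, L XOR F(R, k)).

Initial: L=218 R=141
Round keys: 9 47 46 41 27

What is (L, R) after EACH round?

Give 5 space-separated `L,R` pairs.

Answer: 141,38 38,140 140,9 9,244 244,202

Derivation:
Round 1 (k=9): L=141 R=38
Round 2 (k=47): L=38 R=140
Round 3 (k=46): L=140 R=9
Round 4 (k=41): L=9 R=244
Round 5 (k=27): L=244 R=202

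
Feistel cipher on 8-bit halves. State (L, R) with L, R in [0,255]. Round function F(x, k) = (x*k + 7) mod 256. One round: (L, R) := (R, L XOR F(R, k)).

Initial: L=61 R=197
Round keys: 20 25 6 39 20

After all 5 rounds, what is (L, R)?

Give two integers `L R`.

Round 1 (k=20): L=197 R=86
Round 2 (k=25): L=86 R=168
Round 3 (k=6): L=168 R=161
Round 4 (k=39): L=161 R=38
Round 5 (k=20): L=38 R=94

Answer: 38 94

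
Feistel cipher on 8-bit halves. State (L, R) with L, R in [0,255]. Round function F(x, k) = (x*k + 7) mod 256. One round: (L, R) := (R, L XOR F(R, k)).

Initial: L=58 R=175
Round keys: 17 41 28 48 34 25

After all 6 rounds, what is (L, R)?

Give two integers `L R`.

Round 1 (k=17): L=175 R=156
Round 2 (k=41): L=156 R=172
Round 3 (k=28): L=172 R=75
Round 4 (k=48): L=75 R=187
Round 5 (k=34): L=187 R=150
Round 6 (k=25): L=150 R=22

Answer: 150 22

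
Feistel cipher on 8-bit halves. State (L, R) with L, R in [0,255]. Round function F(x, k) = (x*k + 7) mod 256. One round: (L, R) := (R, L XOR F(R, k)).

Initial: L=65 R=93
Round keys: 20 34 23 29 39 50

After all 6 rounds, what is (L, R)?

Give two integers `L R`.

Round 1 (k=20): L=93 R=10
Round 2 (k=34): L=10 R=6
Round 3 (k=23): L=6 R=155
Round 4 (k=29): L=155 R=144
Round 5 (k=39): L=144 R=108
Round 6 (k=50): L=108 R=143

Answer: 108 143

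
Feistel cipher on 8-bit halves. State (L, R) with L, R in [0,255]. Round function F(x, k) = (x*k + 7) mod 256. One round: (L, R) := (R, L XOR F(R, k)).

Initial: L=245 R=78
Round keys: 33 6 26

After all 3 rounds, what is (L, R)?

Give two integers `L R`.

Round 1 (k=33): L=78 R=224
Round 2 (k=6): L=224 R=9
Round 3 (k=26): L=9 R=17

Answer: 9 17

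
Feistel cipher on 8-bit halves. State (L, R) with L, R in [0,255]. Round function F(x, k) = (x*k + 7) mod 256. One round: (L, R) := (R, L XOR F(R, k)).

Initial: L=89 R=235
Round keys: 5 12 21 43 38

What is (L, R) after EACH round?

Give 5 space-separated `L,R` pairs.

Answer: 235,199 199,176 176,176 176,39 39,97

Derivation:
Round 1 (k=5): L=235 R=199
Round 2 (k=12): L=199 R=176
Round 3 (k=21): L=176 R=176
Round 4 (k=43): L=176 R=39
Round 5 (k=38): L=39 R=97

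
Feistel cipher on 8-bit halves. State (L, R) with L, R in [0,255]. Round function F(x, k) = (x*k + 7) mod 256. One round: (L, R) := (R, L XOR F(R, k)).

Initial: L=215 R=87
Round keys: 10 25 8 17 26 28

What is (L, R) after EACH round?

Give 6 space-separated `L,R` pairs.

Answer: 87,186 186,102 102,141 141,2 2,182 182,237

Derivation:
Round 1 (k=10): L=87 R=186
Round 2 (k=25): L=186 R=102
Round 3 (k=8): L=102 R=141
Round 4 (k=17): L=141 R=2
Round 5 (k=26): L=2 R=182
Round 6 (k=28): L=182 R=237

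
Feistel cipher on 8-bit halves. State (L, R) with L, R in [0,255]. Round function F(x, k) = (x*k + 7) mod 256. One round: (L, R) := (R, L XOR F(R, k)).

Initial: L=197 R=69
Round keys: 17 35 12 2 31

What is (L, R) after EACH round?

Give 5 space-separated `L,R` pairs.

Answer: 69,89 89,119 119,194 194,252 252,73

Derivation:
Round 1 (k=17): L=69 R=89
Round 2 (k=35): L=89 R=119
Round 3 (k=12): L=119 R=194
Round 4 (k=2): L=194 R=252
Round 5 (k=31): L=252 R=73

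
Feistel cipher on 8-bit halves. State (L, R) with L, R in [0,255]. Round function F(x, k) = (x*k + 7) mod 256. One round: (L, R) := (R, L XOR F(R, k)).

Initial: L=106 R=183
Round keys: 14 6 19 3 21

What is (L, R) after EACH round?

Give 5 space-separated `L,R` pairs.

Round 1 (k=14): L=183 R=99
Round 2 (k=6): L=99 R=238
Round 3 (k=19): L=238 R=210
Round 4 (k=3): L=210 R=147
Round 5 (k=21): L=147 R=196

Answer: 183,99 99,238 238,210 210,147 147,196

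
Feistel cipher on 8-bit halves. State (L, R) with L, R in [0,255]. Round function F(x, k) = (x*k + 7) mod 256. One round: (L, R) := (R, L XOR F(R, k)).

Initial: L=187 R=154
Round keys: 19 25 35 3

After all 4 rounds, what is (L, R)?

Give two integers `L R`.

Answer: 234 122

Derivation:
Round 1 (k=19): L=154 R=206
Round 2 (k=25): L=206 R=191
Round 3 (k=35): L=191 R=234
Round 4 (k=3): L=234 R=122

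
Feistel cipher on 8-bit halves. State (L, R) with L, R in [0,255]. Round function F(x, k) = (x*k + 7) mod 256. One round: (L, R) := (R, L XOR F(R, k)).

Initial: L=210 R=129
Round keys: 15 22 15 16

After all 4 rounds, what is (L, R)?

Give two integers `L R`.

Answer: 205 137

Derivation:
Round 1 (k=15): L=129 R=68
Round 2 (k=22): L=68 R=94
Round 3 (k=15): L=94 R=205
Round 4 (k=16): L=205 R=137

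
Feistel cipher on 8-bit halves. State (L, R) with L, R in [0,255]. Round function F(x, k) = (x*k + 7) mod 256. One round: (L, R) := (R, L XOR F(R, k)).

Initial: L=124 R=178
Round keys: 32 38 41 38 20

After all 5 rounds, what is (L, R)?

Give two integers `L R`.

Round 1 (k=32): L=178 R=59
Round 2 (k=38): L=59 R=123
Round 3 (k=41): L=123 R=129
Round 4 (k=38): L=129 R=86
Round 5 (k=20): L=86 R=62

Answer: 86 62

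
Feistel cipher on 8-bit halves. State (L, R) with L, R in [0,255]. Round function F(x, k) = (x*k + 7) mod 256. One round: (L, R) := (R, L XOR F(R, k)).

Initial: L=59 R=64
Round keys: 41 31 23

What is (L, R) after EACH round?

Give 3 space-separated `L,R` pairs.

Round 1 (k=41): L=64 R=124
Round 2 (k=31): L=124 R=75
Round 3 (k=23): L=75 R=184

Answer: 64,124 124,75 75,184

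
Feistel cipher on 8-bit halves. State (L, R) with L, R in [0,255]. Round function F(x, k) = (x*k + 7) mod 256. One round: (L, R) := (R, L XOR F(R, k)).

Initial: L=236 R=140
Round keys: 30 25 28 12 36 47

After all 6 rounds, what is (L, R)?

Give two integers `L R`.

Round 1 (k=30): L=140 R=131
Round 2 (k=25): L=131 R=94
Round 3 (k=28): L=94 R=204
Round 4 (k=12): L=204 R=201
Round 5 (k=36): L=201 R=135
Round 6 (k=47): L=135 R=25

Answer: 135 25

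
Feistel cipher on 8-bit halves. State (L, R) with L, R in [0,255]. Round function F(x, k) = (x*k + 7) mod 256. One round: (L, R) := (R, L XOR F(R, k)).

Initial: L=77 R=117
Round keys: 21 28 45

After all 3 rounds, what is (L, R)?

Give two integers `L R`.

Answer: 134 120

Derivation:
Round 1 (k=21): L=117 R=237
Round 2 (k=28): L=237 R=134
Round 3 (k=45): L=134 R=120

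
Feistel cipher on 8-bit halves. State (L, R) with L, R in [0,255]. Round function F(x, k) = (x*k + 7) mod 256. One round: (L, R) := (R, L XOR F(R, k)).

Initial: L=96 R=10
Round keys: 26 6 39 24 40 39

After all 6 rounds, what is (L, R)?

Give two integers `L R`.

Answer: 112 187

Derivation:
Round 1 (k=26): L=10 R=107
Round 2 (k=6): L=107 R=131
Round 3 (k=39): L=131 R=151
Round 4 (k=24): L=151 R=172
Round 5 (k=40): L=172 R=112
Round 6 (k=39): L=112 R=187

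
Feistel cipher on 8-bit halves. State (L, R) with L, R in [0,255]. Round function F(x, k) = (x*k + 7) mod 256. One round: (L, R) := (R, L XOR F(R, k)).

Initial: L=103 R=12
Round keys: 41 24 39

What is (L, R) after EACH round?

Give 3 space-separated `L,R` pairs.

Round 1 (k=41): L=12 R=148
Round 2 (k=24): L=148 R=235
Round 3 (k=39): L=235 R=64

Answer: 12,148 148,235 235,64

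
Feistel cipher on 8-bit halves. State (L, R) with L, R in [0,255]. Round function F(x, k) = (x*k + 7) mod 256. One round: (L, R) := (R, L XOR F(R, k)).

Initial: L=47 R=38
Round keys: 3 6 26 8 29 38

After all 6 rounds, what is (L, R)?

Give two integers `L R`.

Round 1 (k=3): L=38 R=86
Round 2 (k=6): L=86 R=45
Round 3 (k=26): L=45 R=207
Round 4 (k=8): L=207 R=82
Round 5 (k=29): L=82 R=158
Round 6 (k=38): L=158 R=41

Answer: 158 41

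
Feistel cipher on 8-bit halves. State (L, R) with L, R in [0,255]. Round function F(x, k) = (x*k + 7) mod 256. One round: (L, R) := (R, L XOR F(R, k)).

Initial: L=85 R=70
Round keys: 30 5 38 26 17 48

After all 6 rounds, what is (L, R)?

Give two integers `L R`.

Answer: 186 49

Derivation:
Round 1 (k=30): L=70 R=110
Round 2 (k=5): L=110 R=107
Round 3 (k=38): L=107 R=135
Round 4 (k=26): L=135 R=214
Round 5 (k=17): L=214 R=186
Round 6 (k=48): L=186 R=49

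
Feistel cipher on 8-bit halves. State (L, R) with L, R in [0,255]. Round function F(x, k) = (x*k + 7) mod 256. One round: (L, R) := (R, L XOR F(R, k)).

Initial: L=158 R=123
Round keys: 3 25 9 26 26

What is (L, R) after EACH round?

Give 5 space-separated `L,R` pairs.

Round 1 (k=3): L=123 R=230
Round 2 (k=25): L=230 R=6
Round 3 (k=9): L=6 R=219
Round 4 (k=26): L=219 R=67
Round 5 (k=26): L=67 R=14

Answer: 123,230 230,6 6,219 219,67 67,14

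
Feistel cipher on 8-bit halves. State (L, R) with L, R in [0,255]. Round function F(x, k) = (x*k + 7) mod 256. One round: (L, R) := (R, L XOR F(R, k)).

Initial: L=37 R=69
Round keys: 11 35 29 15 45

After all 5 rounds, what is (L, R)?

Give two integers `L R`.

Round 1 (k=11): L=69 R=219
Round 2 (k=35): L=219 R=189
Round 3 (k=29): L=189 R=171
Round 4 (k=15): L=171 R=177
Round 5 (k=45): L=177 R=143

Answer: 177 143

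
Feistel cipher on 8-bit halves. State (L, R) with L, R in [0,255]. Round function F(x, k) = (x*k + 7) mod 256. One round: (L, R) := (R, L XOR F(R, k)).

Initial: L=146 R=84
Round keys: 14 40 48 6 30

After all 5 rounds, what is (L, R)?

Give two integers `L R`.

Round 1 (k=14): L=84 R=13
Round 2 (k=40): L=13 R=91
Round 3 (k=48): L=91 R=26
Round 4 (k=6): L=26 R=248
Round 5 (k=30): L=248 R=13

Answer: 248 13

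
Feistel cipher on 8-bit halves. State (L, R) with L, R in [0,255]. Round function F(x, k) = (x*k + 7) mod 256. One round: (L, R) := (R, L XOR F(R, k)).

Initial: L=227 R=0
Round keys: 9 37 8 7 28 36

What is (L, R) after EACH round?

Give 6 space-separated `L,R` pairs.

Round 1 (k=9): L=0 R=228
Round 2 (k=37): L=228 R=251
Round 3 (k=8): L=251 R=59
Round 4 (k=7): L=59 R=95
Round 5 (k=28): L=95 R=80
Round 6 (k=36): L=80 R=24

Answer: 0,228 228,251 251,59 59,95 95,80 80,24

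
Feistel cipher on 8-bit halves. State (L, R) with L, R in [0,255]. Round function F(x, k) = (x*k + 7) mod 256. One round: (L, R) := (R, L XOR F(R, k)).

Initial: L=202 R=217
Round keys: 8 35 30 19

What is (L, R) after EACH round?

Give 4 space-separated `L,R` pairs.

Round 1 (k=8): L=217 R=5
Round 2 (k=35): L=5 R=111
Round 3 (k=30): L=111 R=12
Round 4 (k=19): L=12 R=132

Answer: 217,5 5,111 111,12 12,132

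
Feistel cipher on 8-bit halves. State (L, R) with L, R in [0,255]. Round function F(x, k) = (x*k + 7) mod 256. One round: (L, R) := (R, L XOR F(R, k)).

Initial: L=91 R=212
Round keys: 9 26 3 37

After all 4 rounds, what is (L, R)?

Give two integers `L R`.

Round 1 (k=9): L=212 R=32
Round 2 (k=26): L=32 R=147
Round 3 (k=3): L=147 R=224
Round 4 (k=37): L=224 R=244

Answer: 224 244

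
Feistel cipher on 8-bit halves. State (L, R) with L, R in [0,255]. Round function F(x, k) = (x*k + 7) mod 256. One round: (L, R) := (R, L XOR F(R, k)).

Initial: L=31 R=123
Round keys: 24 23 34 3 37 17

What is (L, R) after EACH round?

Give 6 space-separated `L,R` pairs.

Answer: 123,144 144,140 140,15 15,184 184,144 144,47

Derivation:
Round 1 (k=24): L=123 R=144
Round 2 (k=23): L=144 R=140
Round 3 (k=34): L=140 R=15
Round 4 (k=3): L=15 R=184
Round 5 (k=37): L=184 R=144
Round 6 (k=17): L=144 R=47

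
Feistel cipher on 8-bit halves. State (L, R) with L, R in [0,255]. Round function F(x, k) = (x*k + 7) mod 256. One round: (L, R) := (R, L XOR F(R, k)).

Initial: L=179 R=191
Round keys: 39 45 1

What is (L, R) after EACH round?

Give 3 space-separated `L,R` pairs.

Round 1 (k=39): L=191 R=147
Round 2 (k=45): L=147 R=97
Round 3 (k=1): L=97 R=251

Answer: 191,147 147,97 97,251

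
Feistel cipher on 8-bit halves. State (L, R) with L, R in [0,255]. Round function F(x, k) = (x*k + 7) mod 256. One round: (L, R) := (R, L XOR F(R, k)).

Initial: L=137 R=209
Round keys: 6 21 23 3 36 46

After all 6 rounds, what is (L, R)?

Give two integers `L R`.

Answer: 206 163

Derivation:
Round 1 (k=6): L=209 R=100
Round 2 (k=21): L=100 R=234
Round 3 (k=23): L=234 R=105
Round 4 (k=3): L=105 R=168
Round 5 (k=36): L=168 R=206
Round 6 (k=46): L=206 R=163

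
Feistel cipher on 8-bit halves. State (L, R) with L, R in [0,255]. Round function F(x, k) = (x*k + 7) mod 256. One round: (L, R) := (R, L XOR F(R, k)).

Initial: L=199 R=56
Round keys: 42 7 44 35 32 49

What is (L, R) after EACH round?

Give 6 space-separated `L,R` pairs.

Answer: 56,240 240,175 175,235 235,135 135,12 12,212

Derivation:
Round 1 (k=42): L=56 R=240
Round 2 (k=7): L=240 R=175
Round 3 (k=44): L=175 R=235
Round 4 (k=35): L=235 R=135
Round 5 (k=32): L=135 R=12
Round 6 (k=49): L=12 R=212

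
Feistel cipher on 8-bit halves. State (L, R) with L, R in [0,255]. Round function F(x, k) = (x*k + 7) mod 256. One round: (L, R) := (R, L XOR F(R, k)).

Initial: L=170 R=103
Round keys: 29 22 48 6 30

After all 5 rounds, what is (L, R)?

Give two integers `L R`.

Answer: 177 218

Derivation:
Round 1 (k=29): L=103 R=24
Round 2 (k=22): L=24 R=112
Round 3 (k=48): L=112 R=31
Round 4 (k=6): L=31 R=177
Round 5 (k=30): L=177 R=218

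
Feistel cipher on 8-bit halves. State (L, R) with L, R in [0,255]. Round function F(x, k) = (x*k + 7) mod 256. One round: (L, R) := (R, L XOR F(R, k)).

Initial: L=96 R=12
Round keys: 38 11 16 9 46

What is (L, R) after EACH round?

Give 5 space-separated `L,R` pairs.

Round 1 (k=38): L=12 R=175
Round 2 (k=11): L=175 R=128
Round 3 (k=16): L=128 R=168
Round 4 (k=9): L=168 R=111
Round 5 (k=46): L=111 R=81

Answer: 12,175 175,128 128,168 168,111 111,81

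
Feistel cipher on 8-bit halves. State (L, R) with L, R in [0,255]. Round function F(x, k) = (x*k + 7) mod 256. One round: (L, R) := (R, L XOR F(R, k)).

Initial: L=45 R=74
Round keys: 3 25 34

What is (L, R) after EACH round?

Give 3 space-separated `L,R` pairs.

Round 1 (k=3): L=74 R=200
Round 2 (k=25): L=200 R=197
Round 3 (k=34): L=197 R=249

Answer: 74,200 200,197 197,249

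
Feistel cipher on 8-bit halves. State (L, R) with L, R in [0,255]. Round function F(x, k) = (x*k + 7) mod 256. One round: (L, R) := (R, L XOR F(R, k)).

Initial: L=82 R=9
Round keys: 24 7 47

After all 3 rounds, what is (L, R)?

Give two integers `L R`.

Round 1 (k=24): L=9 R=141
Round 2 (k=7): L=141 R=235
Round 3 (k=47): L=235 R=161

Answer: 235 161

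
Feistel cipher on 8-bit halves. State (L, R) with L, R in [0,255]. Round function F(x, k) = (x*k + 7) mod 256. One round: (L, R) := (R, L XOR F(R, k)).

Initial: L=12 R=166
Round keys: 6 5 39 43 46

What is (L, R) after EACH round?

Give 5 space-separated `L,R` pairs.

Answer: 166,231 231,44 44,92 92,87 87,245

Derivation:
Round 1 (k=6): L=166 R=231
Round 2 (k=5): L=231 R=44
Round 3 (k=39): L=44 R=92
Round 4 (k=43): L=92 R=87
Round 5 (k=46): L=87 R=245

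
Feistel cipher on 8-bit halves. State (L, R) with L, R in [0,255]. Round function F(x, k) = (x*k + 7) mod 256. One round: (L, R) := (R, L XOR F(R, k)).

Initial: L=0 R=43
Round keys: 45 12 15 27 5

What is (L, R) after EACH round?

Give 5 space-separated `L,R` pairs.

Round 1 (k=45): L=43 R=150
Round 2 (k=12): L=150 R=36
Round 3 (k=15): L=36 R=181
Round 4 (k=27): L=181 R=58
Round 5 (k=5): L=58 R=156

Answer: 43,150 150,36 36,181 181,58 58,156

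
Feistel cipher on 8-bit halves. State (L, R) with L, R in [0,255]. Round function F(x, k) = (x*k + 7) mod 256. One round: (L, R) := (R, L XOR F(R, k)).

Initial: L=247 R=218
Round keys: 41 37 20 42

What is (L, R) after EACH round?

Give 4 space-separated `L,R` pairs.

Round 1 (k=41): L=218 R=6
Round 2 (k=37): L=6 R=63
Round 3 (k=20): L=63 R=245
Round 4 (k=42): L=245 R=6

Answer: 218,6 6,63 63,245 245,6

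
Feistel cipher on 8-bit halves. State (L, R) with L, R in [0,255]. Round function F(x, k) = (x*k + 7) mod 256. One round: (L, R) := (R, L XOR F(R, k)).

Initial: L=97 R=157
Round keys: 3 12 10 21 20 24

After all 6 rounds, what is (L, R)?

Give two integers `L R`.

Round 1 (k=3): L=157 R=191
Round 2 (k=12): L=191 R=102
Round 3 (k=10): L=102 R=188
Round 4 (k=21): L=188 R=21
Round 5 (k=20): L=21 R=23
Round 6 (k=24): L=23 R=58

Answer: 23 58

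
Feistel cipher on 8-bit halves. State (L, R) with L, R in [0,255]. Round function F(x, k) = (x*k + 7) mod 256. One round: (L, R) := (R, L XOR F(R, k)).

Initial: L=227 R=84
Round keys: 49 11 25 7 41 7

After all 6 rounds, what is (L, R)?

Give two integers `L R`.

Round 1 (k=49): L=84 R=248
Round 2 (k=11): L=248 R=251
Round 3 (k=25): L=251 R=114
Round 4 (k=7): L=114 R=222
Round 5 (k=41): L=222 R=231
Round 6 (k=7): L=231 R=134

Answer: 231 134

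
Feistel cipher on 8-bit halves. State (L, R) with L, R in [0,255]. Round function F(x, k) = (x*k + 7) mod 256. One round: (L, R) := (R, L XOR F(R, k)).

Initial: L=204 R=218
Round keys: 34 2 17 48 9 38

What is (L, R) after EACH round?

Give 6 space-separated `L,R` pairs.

Round 1 (k=34): L=218 R=55
Round 2 (k=2): L=55 R=175
Round 3 (k=17): L=175 R=145
Round 4 (k=48): L=145 R=152
Round 5 (k=9): L=152 R=206
Round 6 (k=38): L=206 R=3

Answer: 218,55 55,175 175,145 145,152 152,206 206,3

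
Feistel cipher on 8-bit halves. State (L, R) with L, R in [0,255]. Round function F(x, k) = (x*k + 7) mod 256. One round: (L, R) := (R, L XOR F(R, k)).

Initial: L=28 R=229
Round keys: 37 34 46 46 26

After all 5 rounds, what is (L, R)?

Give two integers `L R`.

Round 1 (k=37): L=229 R=60
Round 2 (k=34): L=60 R=26
Round 3 (k=46): L=26 R=143
Round 4 (k=46): L=143 R=163
Round 5 (k=26): L=163 R=26

Answer: 163 26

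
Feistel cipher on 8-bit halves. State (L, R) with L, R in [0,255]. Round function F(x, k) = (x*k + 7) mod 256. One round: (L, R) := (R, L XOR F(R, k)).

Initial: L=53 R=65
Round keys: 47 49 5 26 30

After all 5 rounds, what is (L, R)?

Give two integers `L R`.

Round 1 (k=47): L=65 R=195
Round 2 (k=49): L=195 R=27
Round 3 (k=5): L=27 R=77
Round 4 (k=26): L=77 R=194
Round 5 (k=30): L=194 R=142

Answer: 194 142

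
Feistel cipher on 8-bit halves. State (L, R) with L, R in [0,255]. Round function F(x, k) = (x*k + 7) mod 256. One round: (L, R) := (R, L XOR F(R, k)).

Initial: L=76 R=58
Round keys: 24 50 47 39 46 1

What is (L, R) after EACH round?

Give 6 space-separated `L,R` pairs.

Answer: 58,59 59,183 183,155 155,19 19,234 234,226

Derivation:
Round 1 (k=24): L=58 R=59
Round 2 (k=50): L=59 R=183
Round 3 (k=47): L=183 R=155
Round 4 (k=39): L=155 R=19
Round 5 (k=46): L=19 R=234
Round 6 (k=1): L=234 R=226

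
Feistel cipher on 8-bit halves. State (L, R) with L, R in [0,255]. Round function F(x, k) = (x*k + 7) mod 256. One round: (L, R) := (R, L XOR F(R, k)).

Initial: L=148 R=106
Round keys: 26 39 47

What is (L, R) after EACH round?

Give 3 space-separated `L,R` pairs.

Answer: 106,95 95,234 234,162

Derivation:
Round 1 (k=26): L=106 R=95
Round 2 (k=39): L=95 R=234
Round 3 (k=47): L=234 R=162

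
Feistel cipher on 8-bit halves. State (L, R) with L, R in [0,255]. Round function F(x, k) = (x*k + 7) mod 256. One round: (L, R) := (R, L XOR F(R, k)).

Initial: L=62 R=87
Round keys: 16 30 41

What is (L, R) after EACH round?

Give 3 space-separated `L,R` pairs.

Round 1 (k=16): L=87 R=73
Round 2 (k=30): L=73 R=194
Round 3 (k=41): L=194 R=80

Answer: 87,73 73,194 194,80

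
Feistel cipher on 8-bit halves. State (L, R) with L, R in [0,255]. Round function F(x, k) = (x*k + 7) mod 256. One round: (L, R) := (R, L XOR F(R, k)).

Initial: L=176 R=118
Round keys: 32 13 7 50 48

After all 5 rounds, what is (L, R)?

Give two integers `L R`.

Round 1 (k=32): L=118 R=119
Round 2 (k=13): L=119 R=100
Round 3 (k=7): L=100 R=180
Round 4 (k=50): L=180 R=75
Round 5 (k=48): L=75 R=163

Answer: 75 163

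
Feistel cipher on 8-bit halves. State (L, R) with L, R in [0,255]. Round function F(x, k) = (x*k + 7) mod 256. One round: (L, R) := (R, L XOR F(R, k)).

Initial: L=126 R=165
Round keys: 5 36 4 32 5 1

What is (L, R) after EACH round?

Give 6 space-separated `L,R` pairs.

Answer: 165,62 62,26 26,81 81,61 61,105 105,77

Derivation:
Round 1 (k=5): L=165 R=62
Round 2 (k=36): L=62 R=26
Round 3 (k=4): L=26 R=81
Round 4 (k=32): L=81 R=61
Round 5 (k=5): L=61 R=105
Round 6 (k=1): L=105 R=77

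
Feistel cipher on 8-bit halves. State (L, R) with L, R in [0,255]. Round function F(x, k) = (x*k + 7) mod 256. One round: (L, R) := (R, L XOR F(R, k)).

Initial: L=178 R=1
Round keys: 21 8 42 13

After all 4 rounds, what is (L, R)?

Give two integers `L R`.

Answer: 205 6

Derivation:
Round 1 (k=21): L=1 R=174
Round 2 (k=8): L=174 R=118
Round 3 (k=42): L=118 R=205
Round 4 (k=13): L=205 R=6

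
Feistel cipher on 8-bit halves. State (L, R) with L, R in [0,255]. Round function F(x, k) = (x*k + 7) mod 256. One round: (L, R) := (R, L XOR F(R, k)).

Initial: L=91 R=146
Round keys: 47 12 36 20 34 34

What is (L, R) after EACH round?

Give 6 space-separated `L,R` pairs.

Answer: 146,142 142,61 61,21 21,150 150,230 230,5

Derivation:
Round 1 (k=47): L=146 R=142
Round 2 (k=12): L=142 R=61
Round 3 (k=36): L=61 R=21
Round 4 (k=20): L=21 R=150
Round 5 (k=34): L=150 R=230
Round 6 (k=34): L=230 R=5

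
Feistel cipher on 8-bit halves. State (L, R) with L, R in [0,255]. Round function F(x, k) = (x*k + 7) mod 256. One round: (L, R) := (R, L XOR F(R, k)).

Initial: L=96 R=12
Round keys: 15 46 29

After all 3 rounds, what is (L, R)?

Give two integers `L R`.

Round 1 (k=15): L=12 R=219
Round 2 (k=46): L=219 R=109
Round 3 (k=29): L=109 R=187

Answer: 109 187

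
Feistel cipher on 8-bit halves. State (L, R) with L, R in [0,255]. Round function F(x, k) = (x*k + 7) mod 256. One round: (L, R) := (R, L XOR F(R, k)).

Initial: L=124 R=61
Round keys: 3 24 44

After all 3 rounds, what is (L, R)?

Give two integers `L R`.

Round 1 (k=3): L=61 R=194
Round 2 (k=24): L=194 R=10
Round 3 (k=44): L=10 R=125

Answer: 10 125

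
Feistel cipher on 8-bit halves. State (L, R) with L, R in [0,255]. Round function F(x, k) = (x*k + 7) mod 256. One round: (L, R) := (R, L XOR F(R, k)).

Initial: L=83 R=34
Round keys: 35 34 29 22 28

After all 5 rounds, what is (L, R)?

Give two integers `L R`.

Round 1 (k=35): L=34 R=254
Round 2 (k=34): L=254 R=225
Round 3 (k=29): L=225 R=122
Round 4 (k=22): L=122 R=98
Round 5 (k=28): L=98 R=197

Answer: 98 197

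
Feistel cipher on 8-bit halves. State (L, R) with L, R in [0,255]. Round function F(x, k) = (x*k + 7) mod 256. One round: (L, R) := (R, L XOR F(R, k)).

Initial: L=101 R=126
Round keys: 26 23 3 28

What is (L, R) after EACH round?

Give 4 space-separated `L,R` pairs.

Answer: 126,182 182,31 31,210 210,224

Derivation:
Round 1 (k=26): L=126 R=182
Round 2 (k=23): L=182 R=31
Round 3 (k=3): L=31 R=210
Round 4 (k=28): L=210 R=224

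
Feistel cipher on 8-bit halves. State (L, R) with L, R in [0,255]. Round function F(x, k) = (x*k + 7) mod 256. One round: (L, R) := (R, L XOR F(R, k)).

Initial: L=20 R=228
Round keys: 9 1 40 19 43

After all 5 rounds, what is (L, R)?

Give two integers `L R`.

Answer: 157 46

Derivation:
Round 1 (k=9): L=228 R=31
Round 2 (k=1): L=31 R=194
Round 3 (k=40): L=194 R=72
Round 4 (k=19): L=72 R=157
Round 5 (k=43): L=157 R=46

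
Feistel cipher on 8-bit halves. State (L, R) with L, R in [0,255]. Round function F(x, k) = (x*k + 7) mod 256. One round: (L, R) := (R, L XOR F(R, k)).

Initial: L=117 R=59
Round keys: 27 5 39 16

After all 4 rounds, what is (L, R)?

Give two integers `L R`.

Round 1 (k=27): L=59 R=53
Round 2 (k=5): L=53 R=43
Round 3 (k=39): L=43 R=161
Round 4 (k=16): L=161 R=60

Answer: 161 60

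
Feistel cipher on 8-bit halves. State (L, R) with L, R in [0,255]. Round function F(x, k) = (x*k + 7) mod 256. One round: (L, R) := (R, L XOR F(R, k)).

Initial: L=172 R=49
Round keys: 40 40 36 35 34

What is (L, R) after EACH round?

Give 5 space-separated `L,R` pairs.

Round 1 (k=40): L=49 R=3
Round 2 (k=40): L=3 R=78
Round 3 (k=36): L=78 R=252
Round 4 (k=35): L=252 R=53
Round 5 (k=34): L=53 R=237

Answer: 49,3 3,78 78,252 252,53 53,237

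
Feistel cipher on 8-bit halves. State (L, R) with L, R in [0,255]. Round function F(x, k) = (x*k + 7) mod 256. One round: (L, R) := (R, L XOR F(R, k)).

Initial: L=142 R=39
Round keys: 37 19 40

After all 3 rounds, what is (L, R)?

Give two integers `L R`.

Answer: 148 3

Derivation:
Round 1 (k=37): L=39 R=36
Round 2 (k=19): L=36 R=148
Round 3 (k=40): L=148 R=3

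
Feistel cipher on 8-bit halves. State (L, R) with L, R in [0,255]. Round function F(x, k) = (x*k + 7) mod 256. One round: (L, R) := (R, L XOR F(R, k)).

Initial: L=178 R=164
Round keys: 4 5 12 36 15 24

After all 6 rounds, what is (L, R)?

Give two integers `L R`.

Answer: 94 60

Derivation:
Round 1 (k=4): L=164 R=37
Round 2 (k=5): L=37 R=100
Round 3 (k=12): L=100 R=146
Round 4 (k=36): L=146 R=235
Round 5 (k=15): L=235 R=94
Round 6 (k=24): L=94 R=60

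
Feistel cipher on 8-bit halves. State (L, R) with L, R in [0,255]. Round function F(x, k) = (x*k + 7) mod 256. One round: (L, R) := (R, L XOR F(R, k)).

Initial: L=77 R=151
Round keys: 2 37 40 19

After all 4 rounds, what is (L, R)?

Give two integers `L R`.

Round 1 (k=2): L=151 R=120
Round 2 (k=37): L=120 R=200
Round 3 (k=40): L=200 R=63
Round 4 (k=19): L=63 R=124

Answer: 63 124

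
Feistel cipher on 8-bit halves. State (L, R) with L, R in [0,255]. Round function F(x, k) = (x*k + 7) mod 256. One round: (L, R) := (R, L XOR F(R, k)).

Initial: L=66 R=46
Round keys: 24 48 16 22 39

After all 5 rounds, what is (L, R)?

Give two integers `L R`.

Round 1 (k=24): L=46 R=21
Round 2 (k=48): L=21 R=217
Round 3 (k=16): L=217 R=130
Round 4 (k=22): L=130 R=234
Round 5 (k=39): L=234 R=47

Answer: 234 47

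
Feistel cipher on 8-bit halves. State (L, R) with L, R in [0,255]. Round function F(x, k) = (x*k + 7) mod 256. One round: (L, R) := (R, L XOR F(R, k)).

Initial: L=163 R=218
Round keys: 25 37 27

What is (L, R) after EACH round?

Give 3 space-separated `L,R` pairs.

Answer: 218,242 242,219 219,210

Derivation:
Round 1 (k=25): L=218 R=242
Round 2 (k=37): L=242 R=219
Round 3 (k=27): L=219 R=210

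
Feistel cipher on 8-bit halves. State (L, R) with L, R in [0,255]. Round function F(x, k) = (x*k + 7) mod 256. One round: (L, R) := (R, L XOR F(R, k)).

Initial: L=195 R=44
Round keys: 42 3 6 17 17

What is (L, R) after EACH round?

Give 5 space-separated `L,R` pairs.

Round 1 (k=42): L=44 R=252
Round 2 (k=3): L=252 R=215
Round 3 (k=6): L=215 R=237
Round 4 (k=17): L=237 R=19
Round 5 (k=17): L=19 R=167

Answer: 44,252 252,215 215,237 237,19 19,167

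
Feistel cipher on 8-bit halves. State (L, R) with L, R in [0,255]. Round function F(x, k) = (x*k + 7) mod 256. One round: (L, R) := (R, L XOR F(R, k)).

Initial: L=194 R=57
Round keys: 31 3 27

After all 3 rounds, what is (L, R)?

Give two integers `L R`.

Answer: 178 225

Derivation:
Round 1 (k=31): L=57 R=44
Round 2 (k=3): L=44 R=178
Round 3 (k=27): L=178 R=225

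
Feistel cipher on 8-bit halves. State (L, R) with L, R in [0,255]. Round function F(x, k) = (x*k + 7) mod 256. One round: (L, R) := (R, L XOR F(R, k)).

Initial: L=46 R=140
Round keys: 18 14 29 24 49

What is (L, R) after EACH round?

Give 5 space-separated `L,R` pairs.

Round 1 (k=18): L=140 R=241
Round 2 (k=14): L=241 R=185
Round 3 (k=29): L=185 R=13
Round 4 (k=24): L=13 R=134
Round 5 (k=49): L=134 R=160

Answer: 140,241 241,185 185,13 13,134 134,160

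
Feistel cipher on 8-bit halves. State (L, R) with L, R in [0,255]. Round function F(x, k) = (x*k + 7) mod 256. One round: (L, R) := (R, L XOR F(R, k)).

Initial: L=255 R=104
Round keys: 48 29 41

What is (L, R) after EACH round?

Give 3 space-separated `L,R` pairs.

Round 1 (k=48): L=104 R=120
Round 2 (k=29): L=120 R=247
Round 3 (k=41): L=247 R=238

Answer: 104,120 120,247 247,238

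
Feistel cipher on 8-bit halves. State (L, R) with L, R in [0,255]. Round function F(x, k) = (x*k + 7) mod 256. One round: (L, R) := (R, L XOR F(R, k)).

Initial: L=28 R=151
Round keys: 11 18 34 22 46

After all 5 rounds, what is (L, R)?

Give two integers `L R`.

Answer: 17 202

Derivation:
Round 1 (k=11): L=151 R=152
Round 2 (k=18): L=152 R=32
Round 3 (k=34): L=32 R=223
Round 4 (k=22): L=223 R=17
Round 5 (k=46): L=17 R=202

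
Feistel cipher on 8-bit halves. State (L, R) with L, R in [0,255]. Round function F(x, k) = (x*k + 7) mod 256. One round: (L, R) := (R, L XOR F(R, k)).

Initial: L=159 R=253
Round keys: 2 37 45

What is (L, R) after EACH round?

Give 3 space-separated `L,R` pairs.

Answer: 253,158 158,32 32,57

Derivation:
Round 1 (k=2): L=253 R=158
Round 2 (k=37): L=158 R=32
Round 3 (k=45): L=32 R=57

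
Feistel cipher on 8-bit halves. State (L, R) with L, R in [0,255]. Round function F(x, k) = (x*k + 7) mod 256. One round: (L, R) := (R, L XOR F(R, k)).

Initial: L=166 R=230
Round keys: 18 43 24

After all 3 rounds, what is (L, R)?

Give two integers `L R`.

Answer: 232 82

Derivation:
Round 1 (k=18): L=230 R=149
Round 2 (k=43): L=149 R=232
Round 3 (k=24): L=232 R=82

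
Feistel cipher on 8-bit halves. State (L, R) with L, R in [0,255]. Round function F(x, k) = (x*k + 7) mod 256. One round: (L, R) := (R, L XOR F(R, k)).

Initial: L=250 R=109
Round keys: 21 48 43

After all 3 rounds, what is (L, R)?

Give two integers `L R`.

Round 1 (k=21): L=109 R=2
Round 2 (k=48): L=2 R=10
Round 3 (k=43): L=10 R=183

Answer: 10 183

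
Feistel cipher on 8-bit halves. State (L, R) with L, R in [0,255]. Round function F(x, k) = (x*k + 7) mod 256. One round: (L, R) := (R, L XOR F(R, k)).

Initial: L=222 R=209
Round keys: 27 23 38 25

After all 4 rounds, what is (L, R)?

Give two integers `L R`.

Answer: 79 52

Derivation:
Round 1 (k=27): L=209 R=204
Round 2 (k=23): L=204 R=138
Round 3 (k=38): L=138 R=79
Round 4 (k=25): L=79 R=52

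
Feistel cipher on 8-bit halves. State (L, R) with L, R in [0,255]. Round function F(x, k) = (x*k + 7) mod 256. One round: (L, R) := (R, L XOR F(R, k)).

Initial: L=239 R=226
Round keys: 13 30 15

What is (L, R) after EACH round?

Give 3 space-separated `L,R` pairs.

Answer: 226,110 110,9 9,224

Derivation:
Round 1 (k=13): L=226 R=110
Round 2 (k=30): L=110 R=9
Round 3 (k=15): L=9 R=224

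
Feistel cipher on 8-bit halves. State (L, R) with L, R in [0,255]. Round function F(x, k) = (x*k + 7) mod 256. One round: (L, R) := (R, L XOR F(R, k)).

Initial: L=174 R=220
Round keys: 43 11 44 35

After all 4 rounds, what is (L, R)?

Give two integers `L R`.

Round 1 (k=43): L=220 R=85
Round 2 (k=11): L=85 R=114
Round 3 (k=44): L=114 R=202
Round 4 (k=35): L=202 R=215

Answer: 202 215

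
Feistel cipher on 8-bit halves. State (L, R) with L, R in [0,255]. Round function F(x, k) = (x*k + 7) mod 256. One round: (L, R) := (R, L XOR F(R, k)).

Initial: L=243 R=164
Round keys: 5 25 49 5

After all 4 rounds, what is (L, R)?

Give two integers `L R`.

Answer: 138 146

Derivation:
Round 1 (k=5): L=164 R=200
Round 2 (k=25): L=200 R=43
Round 3 (k=49): L=43 R=138
Round 4 (k=5): L=138 R=146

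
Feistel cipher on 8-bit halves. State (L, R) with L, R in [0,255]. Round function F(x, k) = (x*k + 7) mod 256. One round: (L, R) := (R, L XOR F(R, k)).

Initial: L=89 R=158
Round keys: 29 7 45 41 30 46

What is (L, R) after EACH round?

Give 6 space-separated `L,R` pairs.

Round 1 (k=29): L=158 R=180
Round 2 (k=7): L=180 R=109
Round 3 (k=45): L=109 R=132
Round 4 (k=41): L=132 R=70
Round 5 (k=30): L=70 R=191
Round 6 (k=46): L=191 R=31

Answer: 158,180 180,109 109,132 132,70 70,191 191,31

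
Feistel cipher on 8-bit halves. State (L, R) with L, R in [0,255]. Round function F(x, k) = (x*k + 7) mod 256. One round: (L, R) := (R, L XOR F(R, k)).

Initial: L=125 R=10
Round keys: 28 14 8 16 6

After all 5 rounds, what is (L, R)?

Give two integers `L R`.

Answer: 190 86

Derivation:
Round 1 (k=28): L=10 R=98
Round 2 (k=14): L=98 R=105
Round 3 (k=8): L=105 R=45
Round 4 (k=16): L=45 R=190
Round 5 (k=6): L=190 R=86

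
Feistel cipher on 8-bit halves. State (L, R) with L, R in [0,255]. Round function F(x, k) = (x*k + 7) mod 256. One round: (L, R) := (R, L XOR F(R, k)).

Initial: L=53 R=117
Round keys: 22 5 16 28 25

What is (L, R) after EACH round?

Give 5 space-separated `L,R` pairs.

Answer: 117,32 32,210 210,7 7,25 25,127

Derivation:
Round 1 (k=22): L=117 R=32
Round 2 (k=5): L=32 R=210
Round 3 (k=16): L=210 R=7
Round 4 (k=28): L=7 R=25
Round 5 (k=25): L=25 R=127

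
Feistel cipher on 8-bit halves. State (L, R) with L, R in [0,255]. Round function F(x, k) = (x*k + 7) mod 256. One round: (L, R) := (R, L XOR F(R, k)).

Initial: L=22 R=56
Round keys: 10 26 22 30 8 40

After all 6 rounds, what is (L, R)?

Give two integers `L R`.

Answer: 59 9

Derivation:
Round 1 (k=10): L=56 R=33
Round 2 (k=26): L=33 R=89
Round 3 (k=22): L=89 R=140
Round 4 (k=30): L=140 R=54
Round 5 (k=8): L=54 R=59
Round 6 (k=40): L=59 R=9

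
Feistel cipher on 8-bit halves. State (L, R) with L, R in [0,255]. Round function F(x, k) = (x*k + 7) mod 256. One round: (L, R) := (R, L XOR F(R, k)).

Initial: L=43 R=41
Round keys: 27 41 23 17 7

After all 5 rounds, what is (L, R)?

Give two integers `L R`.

Round 1 (k=27): L=41 R=113
Round 2 (k=41): L=113 R=9
Round 3 (k=23): L=9 R=167
Round 4 (k=17): L=167 R=23
Round 5 (k=7): L=23 R=15

Answer: 23 15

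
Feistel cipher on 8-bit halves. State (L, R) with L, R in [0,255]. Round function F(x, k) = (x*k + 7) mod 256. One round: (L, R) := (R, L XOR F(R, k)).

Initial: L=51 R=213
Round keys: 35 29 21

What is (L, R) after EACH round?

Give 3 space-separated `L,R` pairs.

Answer: 213,21 21,189 189,157

Derivation:
Round 1 (k=35): L=213 R=21
Round 2 (k=29): L=21 R=189
Round 3 (k=21): L=189 R=157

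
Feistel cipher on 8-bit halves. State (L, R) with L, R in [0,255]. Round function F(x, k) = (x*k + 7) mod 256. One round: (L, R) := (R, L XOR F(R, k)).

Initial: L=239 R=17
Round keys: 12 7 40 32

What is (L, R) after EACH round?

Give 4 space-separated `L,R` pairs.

Round 1 (k=12): L=17 R=60
Round 2 (k=7): L=60 R=186
Round 3 (k=40): L=186 R=43
Round 4 (k=32): L=43 R=221

Answer: 17,60 60,186 186,43 43,221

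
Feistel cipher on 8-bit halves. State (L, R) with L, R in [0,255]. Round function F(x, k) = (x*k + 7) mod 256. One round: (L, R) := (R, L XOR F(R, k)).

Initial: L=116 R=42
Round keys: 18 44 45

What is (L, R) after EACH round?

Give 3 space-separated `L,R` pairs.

Round 1 (k=18): L=42 R=143
Round 2 (k=44): L=143 R=177
Round 3 (k=45): L=177 R=171

Answer: 42,143 143,177 177,171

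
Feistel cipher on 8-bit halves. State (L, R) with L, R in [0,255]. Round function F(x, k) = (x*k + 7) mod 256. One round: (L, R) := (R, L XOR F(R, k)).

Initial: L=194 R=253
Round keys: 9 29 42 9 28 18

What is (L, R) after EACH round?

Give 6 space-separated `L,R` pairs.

Answer: 253,46 46,192 192,169 169,56 56,142 142,59

Derivation:
Round 1 (k=9): L=253 R=46
Round 2 (k=29): L=46 R=192
Round 3 (k=42): L=192 R=169
Round 4 (k=9): L=169 R=56
Round 5 (k=28): L=56 R=142
Round 6 (k=18): L=142 R=59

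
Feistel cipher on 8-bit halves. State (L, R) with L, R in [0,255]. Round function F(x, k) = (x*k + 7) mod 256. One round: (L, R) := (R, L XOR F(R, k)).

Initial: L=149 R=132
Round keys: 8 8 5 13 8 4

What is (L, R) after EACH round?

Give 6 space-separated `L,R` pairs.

Answer: 132,178 178,19 19,212 212,216 216,19 19,139

Derivation:
Round 1 (k=8): L=132 R=178
Round 2 (k=8): L=178 R=19
Round 3 (k=5): L=19 R=212
Round 4 (k=13): L=212 R=216
Round 5 (k=8): L=216 R=19
Round 6 (k=4): L=19 R=139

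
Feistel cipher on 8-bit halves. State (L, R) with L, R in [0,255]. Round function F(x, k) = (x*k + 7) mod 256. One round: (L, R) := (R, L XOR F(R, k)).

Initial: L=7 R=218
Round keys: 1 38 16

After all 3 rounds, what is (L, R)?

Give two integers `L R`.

Answer: 241 241

Derivation:
Round 1 (k=1): L=218 R=230
Round 2 (k=38): L=230 R=241
Round 3 (k=16): L=241 R=241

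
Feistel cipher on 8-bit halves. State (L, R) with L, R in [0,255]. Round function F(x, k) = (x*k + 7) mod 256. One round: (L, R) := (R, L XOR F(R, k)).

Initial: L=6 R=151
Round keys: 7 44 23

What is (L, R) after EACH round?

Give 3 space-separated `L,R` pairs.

Answer: 151,46 46,120 120,225

Derivation:
Round 1 (k=7): L=151 R=46
Round 2 (k=44): L=46 R=120
Round 3 (k=23): L=120 R=225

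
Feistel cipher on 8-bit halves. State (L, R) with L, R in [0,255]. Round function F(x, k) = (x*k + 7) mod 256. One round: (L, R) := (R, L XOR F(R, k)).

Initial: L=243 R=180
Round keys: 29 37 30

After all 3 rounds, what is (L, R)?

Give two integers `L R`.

Round 1 (k=29): L=180 R=152
Round 2 (k=37): L=152 R=75
Round 3 (k=30): L=75 R=73

Answer: 75 73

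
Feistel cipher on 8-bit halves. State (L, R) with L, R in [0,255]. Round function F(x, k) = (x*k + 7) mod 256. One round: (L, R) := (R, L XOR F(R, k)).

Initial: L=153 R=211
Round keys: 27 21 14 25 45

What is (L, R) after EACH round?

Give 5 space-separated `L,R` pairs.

Answer: 211,209 209,255 255,40 40,16 16,255

Derivation:
Round 1 (k=27): L=211 R=209
Round 2 (k=21): L=209 R=255
Round 3 (k=14): L=255 R=40
Round 4 (k=25): L=40 R=16
Round 5 (k=45): L=16 R=255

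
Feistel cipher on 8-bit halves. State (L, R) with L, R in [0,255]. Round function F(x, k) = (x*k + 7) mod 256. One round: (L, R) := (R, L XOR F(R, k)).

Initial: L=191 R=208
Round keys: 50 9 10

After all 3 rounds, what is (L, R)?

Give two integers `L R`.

Round 1 (k=50): L=208 R=24
Round 2 (k=9): L=24 R=15
Round 3 (k=10): L=15 R=133

Answer: 15 133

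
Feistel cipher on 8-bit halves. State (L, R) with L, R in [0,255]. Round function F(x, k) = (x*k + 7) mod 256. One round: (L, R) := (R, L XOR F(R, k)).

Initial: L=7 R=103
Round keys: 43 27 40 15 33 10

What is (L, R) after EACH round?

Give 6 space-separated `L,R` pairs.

Answer: 103,83 83,175 175,12 12,20 20,151 151,249

Derivation:
Round 1 (k=43): L=103 R=83
Round 2 (k=27): L=83 R=175
Round 3 (k=40): L=175 R=12
Round 4 (k=15): L=12 R=20
Round 5 (k=33): L=20 R=151
Round 6 (k=10): L=151 R=249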